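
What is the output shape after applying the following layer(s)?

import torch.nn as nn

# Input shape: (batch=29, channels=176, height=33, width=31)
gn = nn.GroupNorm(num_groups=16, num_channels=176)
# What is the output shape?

Input shape: (29, 176, 33, 31)
Output shape: (29, 176, 33, 31)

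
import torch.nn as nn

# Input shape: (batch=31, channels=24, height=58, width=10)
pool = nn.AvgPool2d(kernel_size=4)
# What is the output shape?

Input shape: (31, 24, 58, 10)
Output shape: (31, 24, 14, 2)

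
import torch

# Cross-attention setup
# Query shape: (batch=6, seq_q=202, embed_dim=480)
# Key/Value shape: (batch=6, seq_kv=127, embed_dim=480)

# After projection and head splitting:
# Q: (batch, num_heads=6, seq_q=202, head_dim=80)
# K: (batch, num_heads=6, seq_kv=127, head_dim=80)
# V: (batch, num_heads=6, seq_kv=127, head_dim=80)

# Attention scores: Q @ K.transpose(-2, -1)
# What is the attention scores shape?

Input shape: (6, 202, 480)
Output shape: (6, 6, 202, 127)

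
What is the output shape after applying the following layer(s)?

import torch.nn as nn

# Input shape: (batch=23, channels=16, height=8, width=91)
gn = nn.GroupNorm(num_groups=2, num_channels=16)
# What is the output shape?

Input shape: (23, 16, 8, 91)
Output shape: (23, 16, 8, 91)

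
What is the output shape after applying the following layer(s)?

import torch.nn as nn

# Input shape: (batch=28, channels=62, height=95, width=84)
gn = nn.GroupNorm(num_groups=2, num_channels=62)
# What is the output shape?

Input shape: (28, 62, 95, 84)
Output shape: (28, 62, 95, 84)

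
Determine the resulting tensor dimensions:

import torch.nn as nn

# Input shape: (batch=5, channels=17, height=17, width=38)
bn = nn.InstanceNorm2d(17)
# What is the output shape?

Input shape: (5, 17, 17, 38)
Output shape: (5, 17, 17, 38)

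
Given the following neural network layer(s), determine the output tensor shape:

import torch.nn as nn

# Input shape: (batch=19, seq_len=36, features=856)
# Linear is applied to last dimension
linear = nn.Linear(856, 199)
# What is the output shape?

Input shape: (19, 36, 856)
Output shape: (19, 36, 199)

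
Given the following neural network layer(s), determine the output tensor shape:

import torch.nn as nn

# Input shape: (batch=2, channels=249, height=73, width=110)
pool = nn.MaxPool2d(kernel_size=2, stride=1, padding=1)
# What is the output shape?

Input shape: (2, 249, 73, 110)
Output shape: (2, 249, 74, 111)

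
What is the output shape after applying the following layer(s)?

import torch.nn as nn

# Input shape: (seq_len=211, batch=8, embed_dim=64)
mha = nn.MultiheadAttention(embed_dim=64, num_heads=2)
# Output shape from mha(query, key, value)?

Input shape: (211, 8, 64)
Output shape: (211, 8, 64)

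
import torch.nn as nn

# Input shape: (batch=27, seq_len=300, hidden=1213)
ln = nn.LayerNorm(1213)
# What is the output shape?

Input shape: (27, 300, 1213)
Output shape: (27, 300, 1213)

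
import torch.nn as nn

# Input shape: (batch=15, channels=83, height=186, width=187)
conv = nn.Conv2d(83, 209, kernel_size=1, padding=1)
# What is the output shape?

Input shape: (15, 83, 186, 187)
Output shape: (15, 209, 188, 189)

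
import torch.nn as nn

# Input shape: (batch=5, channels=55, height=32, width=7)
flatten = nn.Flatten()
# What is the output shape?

Input shape: (5, 55, 32, 7)
Output shape: (5, 12320)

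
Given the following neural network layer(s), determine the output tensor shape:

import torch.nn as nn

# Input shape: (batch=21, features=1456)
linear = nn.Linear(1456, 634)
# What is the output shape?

Input shape: (21, 1456)
Output shape: (21, 634)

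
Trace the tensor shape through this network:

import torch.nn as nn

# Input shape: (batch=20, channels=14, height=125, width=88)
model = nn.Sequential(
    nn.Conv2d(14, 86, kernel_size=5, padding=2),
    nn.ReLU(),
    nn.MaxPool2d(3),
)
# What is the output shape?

Input shape: (20, 14, 125, 88)
  -> after Conv2d: (20, 86, 125, 88)
  -> after ReLU: (20, 86, 125, 88)
Output shape: (20, 86, 41, 29)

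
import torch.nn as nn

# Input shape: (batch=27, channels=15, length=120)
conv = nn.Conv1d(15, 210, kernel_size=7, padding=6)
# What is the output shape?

Input shape: (27, 15, 120)
Output shape: (27, 210, 126)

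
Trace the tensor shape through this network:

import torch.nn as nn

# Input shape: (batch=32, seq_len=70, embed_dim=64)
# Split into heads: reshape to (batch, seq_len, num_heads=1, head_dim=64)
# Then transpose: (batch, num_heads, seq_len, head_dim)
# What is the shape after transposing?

Input shape: (32, 70, 64)
  -> after reshape: (32, 70, 1, 64)
Output shape: (32, 1, 70, 64)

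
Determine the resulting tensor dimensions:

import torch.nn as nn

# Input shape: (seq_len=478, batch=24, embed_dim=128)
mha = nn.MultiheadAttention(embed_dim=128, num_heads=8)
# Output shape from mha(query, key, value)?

Input shape: (478, 24, 128)
Output shape: (478, 24, 128)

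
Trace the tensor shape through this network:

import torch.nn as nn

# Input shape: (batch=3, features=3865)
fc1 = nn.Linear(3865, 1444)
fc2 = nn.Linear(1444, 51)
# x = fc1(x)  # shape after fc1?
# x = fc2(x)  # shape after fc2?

Input shape: (3, 3865)
  -> after fc1: (3, 1444)
Output shape: (3, 51)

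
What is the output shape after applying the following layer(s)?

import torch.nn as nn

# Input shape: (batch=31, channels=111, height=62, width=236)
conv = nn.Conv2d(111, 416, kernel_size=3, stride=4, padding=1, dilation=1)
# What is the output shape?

Input shape: (31, 111, 62, 236)
Output shape: (31, 416, 16, 59)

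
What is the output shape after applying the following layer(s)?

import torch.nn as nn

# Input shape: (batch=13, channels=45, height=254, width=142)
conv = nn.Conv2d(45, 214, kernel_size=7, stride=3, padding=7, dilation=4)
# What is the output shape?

Input shape: (13, 45, 254, 142)
Output shape: (13, 214, 82, 44)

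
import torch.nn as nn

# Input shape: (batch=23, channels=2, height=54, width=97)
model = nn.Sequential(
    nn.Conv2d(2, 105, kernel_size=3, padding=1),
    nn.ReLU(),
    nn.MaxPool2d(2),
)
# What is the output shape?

Input shape: (23, 2, 54, 97)
  -> after Conv2d: (23, 105, 54, 97)
  -> after ReLU: (23, 105, 54, 97)
Output shape: (23, 105, 27, 48)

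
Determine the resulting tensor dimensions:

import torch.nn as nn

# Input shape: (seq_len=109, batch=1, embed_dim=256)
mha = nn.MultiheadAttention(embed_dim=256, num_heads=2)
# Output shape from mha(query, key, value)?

Input shape: (109, 1, 256)
Output shape: (109, 1, 256)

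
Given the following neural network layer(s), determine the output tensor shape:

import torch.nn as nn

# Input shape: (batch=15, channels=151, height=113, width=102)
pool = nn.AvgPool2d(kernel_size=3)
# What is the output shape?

Input shape: (15, 151, 113, 102)
Output shape: (15, 151, 37, 34)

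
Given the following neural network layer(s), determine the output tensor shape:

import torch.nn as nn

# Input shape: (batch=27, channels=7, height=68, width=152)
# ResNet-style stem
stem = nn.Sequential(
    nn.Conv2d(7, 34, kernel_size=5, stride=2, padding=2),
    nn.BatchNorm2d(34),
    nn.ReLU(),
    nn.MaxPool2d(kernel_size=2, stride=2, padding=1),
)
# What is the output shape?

Input shape: (27, 7, 68, 152)
  -> after Conv2d 5x5 stride=2: (27, 34, 34, 76)
Output shape: (27, 34, 18, 39)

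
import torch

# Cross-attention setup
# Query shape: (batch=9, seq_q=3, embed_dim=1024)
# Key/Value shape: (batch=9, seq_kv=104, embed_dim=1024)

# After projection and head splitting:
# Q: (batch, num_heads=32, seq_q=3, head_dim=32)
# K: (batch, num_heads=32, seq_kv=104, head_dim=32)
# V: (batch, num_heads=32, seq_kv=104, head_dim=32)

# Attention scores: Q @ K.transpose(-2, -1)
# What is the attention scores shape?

Input shape: (9, 3, 1024)
Output shape: (9, 32, 3, 104)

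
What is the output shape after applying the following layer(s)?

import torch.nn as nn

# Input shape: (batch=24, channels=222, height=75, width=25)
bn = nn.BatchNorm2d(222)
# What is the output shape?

Input shape: (24, 222, 75, 25)
Output shape: (24, 222, 75, 25)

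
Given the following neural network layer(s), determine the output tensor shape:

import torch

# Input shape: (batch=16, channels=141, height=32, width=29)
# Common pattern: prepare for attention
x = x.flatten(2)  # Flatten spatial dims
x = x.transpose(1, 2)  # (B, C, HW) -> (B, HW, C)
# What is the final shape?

Input shape: (16, 141, 32, 29)
  -> after flatten(2): (16, 141, 928)
Output shape: (16, 928, 141)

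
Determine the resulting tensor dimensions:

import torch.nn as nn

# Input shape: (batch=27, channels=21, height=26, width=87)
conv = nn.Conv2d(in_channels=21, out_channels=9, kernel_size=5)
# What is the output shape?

Input shape: (27, 21, 26, 87)
Output shape: (27, 9, 22, 83)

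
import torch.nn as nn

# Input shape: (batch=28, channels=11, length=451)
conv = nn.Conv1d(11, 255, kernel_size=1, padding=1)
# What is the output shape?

Input shape: (28, 11, 451)
Output shape: (28, 255, 453)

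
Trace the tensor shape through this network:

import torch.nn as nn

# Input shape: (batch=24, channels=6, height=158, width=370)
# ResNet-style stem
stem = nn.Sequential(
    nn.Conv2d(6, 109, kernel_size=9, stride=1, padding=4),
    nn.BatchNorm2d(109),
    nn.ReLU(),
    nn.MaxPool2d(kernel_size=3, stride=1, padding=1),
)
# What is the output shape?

Input shape: (24, 6, 158, 370)
  -> after Conv2d 9x9 stride=1: (24, 109, 158, 370)
Output shape: (24, 109, 158, 370)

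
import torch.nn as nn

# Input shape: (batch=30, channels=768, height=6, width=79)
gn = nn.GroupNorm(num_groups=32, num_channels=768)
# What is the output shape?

Input shape: (30, 768, 6, 79)
Output shape: (30, 768, 6, 79)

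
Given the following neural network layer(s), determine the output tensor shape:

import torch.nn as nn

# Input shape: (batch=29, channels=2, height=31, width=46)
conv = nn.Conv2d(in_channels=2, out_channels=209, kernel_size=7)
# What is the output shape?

Input shape: (29, 2, 31, 46)
Output shape: (29, 209, 25, 40)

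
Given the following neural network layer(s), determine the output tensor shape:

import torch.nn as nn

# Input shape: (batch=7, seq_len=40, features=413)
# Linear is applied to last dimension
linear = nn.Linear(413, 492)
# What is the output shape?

Input shape: (7, 40, 413)
Output shape: (7, 40, 492)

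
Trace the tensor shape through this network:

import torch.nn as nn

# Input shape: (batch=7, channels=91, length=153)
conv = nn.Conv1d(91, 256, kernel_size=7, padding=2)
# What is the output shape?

Input shape: (7, 91, 153)
Output shape: (7, 256, 151)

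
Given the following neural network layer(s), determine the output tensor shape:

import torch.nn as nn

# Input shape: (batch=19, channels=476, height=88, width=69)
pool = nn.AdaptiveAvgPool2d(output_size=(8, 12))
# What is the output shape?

Input shape: (19, 476, 88, 69)
Output shape: (19, 476, 8, 12)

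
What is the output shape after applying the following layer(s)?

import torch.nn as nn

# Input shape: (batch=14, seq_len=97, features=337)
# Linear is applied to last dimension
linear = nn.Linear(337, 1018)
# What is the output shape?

Input shape: (14, 97, 337)
Output shape: (14, 97, 1018)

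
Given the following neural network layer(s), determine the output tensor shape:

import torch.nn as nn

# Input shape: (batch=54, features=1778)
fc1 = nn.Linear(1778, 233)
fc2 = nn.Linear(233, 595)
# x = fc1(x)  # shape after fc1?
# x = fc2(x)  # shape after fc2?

Input shape: (54, 1778)
  -> after fc1: (54, 233)
Output shape: (54, 595)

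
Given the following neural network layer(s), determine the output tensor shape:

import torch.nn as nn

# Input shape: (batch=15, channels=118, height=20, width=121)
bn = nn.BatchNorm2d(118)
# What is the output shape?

Input shape: (15, 118, 20, 121)
Output shape: (15, 118, 20, 121)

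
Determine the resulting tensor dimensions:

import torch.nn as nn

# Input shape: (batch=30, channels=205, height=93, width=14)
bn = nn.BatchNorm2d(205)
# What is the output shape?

Input shape: (30, 205, 93, 14)
Output shape: (30, 205, 93, 14)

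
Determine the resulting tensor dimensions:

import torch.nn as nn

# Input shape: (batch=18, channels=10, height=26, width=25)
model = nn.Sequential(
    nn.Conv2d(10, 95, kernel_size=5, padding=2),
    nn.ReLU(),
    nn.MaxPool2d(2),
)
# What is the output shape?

Input shape: (18, 10, 26, 25)
  -> after Conv2d: (18, 95, 26, 25)
  -> after ReLU: (18, 95, 26, 25)
Output shape: (18, 95, 13, 12)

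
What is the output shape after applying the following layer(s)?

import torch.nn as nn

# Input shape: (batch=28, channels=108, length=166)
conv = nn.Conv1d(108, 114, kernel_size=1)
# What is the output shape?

Input shape: (28, 108, 166)
Output shape: (28, 114, 166)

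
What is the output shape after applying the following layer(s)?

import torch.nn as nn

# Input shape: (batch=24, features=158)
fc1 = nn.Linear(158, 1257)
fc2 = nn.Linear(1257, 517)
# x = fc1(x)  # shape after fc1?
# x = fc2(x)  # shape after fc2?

Input shape: (24, 158)
  -> after fc1: (24, 1257)
Output shape: (24, 517)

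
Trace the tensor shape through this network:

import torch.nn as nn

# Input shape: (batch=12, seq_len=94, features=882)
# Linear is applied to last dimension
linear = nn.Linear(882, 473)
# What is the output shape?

Input shape: (12, 94, 882)
Output shape: (12, 94, 473)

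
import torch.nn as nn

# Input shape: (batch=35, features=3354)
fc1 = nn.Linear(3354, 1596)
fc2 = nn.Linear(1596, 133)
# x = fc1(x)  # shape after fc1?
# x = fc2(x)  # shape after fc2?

Input shape: (35, 3354)
  -> after fc1: (35, 1596)
Output shape: (35, 133)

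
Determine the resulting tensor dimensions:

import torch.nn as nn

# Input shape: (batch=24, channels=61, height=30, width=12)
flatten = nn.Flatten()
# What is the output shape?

Input shape: (24, 61, 30, 12)
Output shape: (24, 21960)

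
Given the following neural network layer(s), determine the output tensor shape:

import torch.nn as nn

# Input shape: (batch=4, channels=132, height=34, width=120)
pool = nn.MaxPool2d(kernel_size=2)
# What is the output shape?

Input shape: (4, 132, 34, 120)
Output shape: (4, 132, 17, 60)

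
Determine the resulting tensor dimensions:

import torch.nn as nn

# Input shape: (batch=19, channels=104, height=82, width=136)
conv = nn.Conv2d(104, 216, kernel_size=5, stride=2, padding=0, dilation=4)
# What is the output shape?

Input shape: (19, 104, 82, 136)
Output shape: (19, 216, 33, 60)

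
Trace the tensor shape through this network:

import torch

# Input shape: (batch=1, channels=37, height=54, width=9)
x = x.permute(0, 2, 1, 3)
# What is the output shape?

Input shape: (1, 37, 54, 9)
Output shape: (1, 54, 37, 9)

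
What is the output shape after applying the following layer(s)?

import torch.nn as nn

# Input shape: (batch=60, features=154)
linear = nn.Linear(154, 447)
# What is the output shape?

Input shape: (60, 154)
Output shape: (60, 447)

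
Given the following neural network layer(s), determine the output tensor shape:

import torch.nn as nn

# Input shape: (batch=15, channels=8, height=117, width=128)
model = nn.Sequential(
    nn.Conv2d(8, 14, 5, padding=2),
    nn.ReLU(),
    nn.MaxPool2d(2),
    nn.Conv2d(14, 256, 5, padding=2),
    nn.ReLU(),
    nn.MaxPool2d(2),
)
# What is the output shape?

Input shape: (15, 8, 117, 128)
  -> after first Conv2d: (15, 14, 117, 128)
  -> after first MaxPool2d: (15, 14, 58, 64)
  -> after second Conv2d: (15, 256, 58, 64)
Output shape: (15, 256, 29, 32)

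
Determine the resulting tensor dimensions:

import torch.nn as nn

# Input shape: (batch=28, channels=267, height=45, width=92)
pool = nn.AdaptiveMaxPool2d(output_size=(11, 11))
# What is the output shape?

Input shape: (28, 267, 45, 92)
Output shape: (28, 267, 11, 11)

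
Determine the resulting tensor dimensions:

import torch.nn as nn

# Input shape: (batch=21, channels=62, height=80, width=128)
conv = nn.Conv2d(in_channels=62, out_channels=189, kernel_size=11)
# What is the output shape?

Input shape: (21, 62, 80, 128)
Output shape: (21, 189, 70, 118)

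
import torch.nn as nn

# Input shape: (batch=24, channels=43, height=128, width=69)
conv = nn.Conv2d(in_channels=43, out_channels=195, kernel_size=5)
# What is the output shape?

Input shape: (24, 43, 128, 69)
Output shape: (24, 195, 124, 65)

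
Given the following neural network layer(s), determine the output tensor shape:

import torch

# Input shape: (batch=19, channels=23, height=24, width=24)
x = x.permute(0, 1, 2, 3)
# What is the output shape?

Input shape: (19, 23, 24, 24)
Output shape: (19, 23, 24, 24)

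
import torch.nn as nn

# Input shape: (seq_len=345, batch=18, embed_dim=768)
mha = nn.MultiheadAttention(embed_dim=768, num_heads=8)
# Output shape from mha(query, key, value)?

Input shape: (345, 18, 768)
Output shape: (345, 18, 768)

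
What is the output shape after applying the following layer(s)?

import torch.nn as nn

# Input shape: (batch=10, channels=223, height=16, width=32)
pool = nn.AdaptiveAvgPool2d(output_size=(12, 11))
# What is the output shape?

Input shape: (10, 223, 16, 32)
Output shape: (10, 223, 12, 11)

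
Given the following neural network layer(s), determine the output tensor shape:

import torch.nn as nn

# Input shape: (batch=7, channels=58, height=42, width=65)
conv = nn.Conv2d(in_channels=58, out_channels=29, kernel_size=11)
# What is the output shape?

Input shape: (7, 58, 42, 65)
Output shape: (7, 29, 32, 55)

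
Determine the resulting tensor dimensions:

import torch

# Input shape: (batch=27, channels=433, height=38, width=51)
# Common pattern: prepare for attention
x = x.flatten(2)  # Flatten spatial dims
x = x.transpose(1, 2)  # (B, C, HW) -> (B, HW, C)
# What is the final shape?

Input shape: (27, 433, 38, 51)
  -> after flatten(2): (27, 433, 1938)
Output shape: (27, 1938, 433)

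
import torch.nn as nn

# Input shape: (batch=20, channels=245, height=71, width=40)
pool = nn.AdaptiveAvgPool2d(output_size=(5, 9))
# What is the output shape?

Input shape: (20, 245, 71, 40)
Output shape: (20, 245, 5, 9)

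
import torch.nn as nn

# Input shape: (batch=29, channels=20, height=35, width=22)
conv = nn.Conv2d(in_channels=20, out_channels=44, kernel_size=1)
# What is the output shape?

Input shape: (29, 20, 35, 22)
Output shape: (29, 44, 35, 22)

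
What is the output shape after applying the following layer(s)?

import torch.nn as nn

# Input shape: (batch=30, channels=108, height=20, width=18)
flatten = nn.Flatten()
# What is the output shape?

Input shape: (30, 108, 20, 18)
Output shape: (30, 38880)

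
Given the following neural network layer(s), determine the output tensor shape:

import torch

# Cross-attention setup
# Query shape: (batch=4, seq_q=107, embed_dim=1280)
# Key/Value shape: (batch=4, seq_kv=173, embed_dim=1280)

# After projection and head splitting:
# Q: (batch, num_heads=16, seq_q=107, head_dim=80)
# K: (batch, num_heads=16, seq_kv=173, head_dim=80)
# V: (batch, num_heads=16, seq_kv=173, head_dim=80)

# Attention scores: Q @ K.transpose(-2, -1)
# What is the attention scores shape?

Input shape: (4, 107, 1280)
Output shape: (4, 16, 107, 173)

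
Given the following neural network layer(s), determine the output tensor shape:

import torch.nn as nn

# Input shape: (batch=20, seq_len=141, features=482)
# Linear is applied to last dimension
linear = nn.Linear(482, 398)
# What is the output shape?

Input shape: (20, 141, 482)
Output shape: (20, 141, 398)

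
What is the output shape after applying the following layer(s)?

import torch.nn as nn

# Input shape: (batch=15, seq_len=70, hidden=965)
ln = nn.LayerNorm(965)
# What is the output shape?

Input shape: (15, 70, 965)
Output shape: (15, 70, 965)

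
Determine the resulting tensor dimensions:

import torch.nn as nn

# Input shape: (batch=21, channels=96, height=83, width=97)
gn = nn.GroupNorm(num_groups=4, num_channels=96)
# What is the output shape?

Input shape: (21, 96, 83, 97)
Output shape: (21, 96, 83, 97)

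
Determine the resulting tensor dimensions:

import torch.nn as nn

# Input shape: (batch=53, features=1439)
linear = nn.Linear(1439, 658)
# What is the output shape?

Input shape: (53, 1439)
Output shape: (53, 658)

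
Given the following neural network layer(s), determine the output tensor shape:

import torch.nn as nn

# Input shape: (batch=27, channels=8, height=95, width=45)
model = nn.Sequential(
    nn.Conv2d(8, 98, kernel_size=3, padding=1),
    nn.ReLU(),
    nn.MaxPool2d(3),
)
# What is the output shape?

Input shape: (27, 8, 95, 45)
  -> after Conv2d: (27, 98, 95, 45)
  -> after ReLU: (27, 98, 95, 45)
Output shape: (27, 98, 31, 15)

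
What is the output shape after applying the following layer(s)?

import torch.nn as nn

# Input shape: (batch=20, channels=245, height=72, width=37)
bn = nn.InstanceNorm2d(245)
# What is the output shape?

Input shape: (20, 245, 72, 37)
Output shape: (20, 245, 72, 37)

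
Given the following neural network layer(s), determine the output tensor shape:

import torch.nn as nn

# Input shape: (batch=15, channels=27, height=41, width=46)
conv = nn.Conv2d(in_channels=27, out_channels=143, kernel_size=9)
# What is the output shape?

Input shape: (15, 27, 41, 46)
Output shape: (15, 143, 33, 38)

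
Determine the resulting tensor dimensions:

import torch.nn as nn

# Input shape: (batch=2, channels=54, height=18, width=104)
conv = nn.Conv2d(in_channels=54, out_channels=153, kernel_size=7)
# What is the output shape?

Input shape: (2, 54, 18, 104)
Output shape: (2, 153, 12, 98)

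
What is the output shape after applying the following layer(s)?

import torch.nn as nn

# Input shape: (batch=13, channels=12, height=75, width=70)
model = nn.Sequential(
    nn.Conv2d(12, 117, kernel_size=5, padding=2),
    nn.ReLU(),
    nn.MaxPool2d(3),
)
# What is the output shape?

Input shape: (13, 12, 75, 70)
  -> after Conv2d: (13, 117, 75, 70)
  -> after ReLU: (13, 117, 75, 70)
Output shape: (13, 117, 25, 23)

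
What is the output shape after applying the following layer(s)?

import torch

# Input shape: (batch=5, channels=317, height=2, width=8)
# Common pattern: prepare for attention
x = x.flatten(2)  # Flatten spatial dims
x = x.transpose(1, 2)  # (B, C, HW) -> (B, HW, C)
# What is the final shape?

Input shape: (5, 317, 2, 8)
  -> after flatten(2): (5, 317, 16)
Output shape: (5, 16, 317)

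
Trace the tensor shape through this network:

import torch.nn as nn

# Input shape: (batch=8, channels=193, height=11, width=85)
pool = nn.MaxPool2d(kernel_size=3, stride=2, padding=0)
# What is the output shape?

Input shape: (8, 193, 11, 85)
Output shape: (8, 193, 5, 42)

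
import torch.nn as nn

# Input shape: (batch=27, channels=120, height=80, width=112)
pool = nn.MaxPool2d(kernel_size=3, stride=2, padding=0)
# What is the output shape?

Input shape: (27, 120, 80, 112)
Output shape: (27, 120, 39, 55)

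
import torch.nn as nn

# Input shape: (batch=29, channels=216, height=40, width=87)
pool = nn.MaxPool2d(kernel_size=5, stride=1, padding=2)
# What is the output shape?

Input shape: (29, 216, 40, 87)
Output shape: (29, 216, 40, 87)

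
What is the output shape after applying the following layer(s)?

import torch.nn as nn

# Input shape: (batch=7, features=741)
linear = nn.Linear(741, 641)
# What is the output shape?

Input shape: (7, 741)
Output shape: (7, 641)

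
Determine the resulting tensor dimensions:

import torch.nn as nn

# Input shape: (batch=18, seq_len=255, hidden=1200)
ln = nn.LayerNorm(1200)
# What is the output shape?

Input shape: (18, 255, 1200)
Output shape: (18, 255, 1200)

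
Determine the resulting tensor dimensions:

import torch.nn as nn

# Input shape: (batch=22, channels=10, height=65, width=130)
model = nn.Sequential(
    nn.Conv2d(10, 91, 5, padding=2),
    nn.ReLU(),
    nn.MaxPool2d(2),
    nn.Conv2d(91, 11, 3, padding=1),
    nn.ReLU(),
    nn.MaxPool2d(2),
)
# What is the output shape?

Input shape: (22, 10, 65, 130)
  -> after first Conv2d: (22, 91, 65, 130)
  -> after first MaxPool2d: (22, 91, 32, 65)
  -> after second Conv2d: (22, 11, 32, 65)
Output shape: (22, 11, 16, 32)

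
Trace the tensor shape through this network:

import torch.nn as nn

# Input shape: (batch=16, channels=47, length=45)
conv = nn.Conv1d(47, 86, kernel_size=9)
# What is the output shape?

Input shape: (16, 47, 45)
Output shape: (16, 86, 37)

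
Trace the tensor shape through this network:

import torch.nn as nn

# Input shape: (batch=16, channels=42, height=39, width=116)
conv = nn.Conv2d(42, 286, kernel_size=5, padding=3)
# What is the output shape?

Input shape: (16, 42, 39, 116)
Output shape: (16, 286, 41, 118)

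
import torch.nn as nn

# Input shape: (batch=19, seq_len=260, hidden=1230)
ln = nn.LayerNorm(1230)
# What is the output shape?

Input shape: (19, 260, 1230)
Output shape: (19, 260, 1230)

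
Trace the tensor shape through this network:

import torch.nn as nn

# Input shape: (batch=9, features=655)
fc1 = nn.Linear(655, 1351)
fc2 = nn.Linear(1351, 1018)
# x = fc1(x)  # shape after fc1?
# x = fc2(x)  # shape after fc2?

Input shape: (9, 655)
  -> after fc1: (9, 1351)
Output shape: (9, 1018)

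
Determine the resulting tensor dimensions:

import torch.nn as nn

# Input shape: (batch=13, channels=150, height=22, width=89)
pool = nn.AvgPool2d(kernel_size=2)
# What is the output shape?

Input shape: (13, 150, 22, 89)
Output shape: (13, 150, 11, 44)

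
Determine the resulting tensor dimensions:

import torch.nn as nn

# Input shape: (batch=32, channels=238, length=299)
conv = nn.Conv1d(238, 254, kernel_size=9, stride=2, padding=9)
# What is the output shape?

Input shape: (32, 238, 299)
Output shape: (32, 254, 155)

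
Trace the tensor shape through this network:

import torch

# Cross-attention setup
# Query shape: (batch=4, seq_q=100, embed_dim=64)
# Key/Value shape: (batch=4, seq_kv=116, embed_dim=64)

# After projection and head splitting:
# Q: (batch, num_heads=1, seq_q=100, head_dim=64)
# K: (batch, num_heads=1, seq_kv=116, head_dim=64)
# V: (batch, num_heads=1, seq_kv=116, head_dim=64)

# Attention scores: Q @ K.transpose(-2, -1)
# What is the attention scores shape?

Input shape: (4, 100, 64)
Output shape: (4, 1, 100, 116)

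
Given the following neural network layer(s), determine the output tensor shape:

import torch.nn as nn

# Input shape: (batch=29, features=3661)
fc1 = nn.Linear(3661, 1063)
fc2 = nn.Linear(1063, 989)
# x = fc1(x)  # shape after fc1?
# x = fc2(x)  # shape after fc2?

Input shape: (29, 3661)
  -> after fc1: (29, 1063)
Output shape: (29, 989)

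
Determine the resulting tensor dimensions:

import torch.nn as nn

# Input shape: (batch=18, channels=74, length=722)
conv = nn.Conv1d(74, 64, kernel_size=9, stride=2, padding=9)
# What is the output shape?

Input shape: (18, 74, 722)
Output shape: (18, 64, 366)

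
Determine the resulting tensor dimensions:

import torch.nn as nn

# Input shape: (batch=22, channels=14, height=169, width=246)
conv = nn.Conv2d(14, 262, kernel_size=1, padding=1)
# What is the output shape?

Input shape: (22, 14, 169, 246)
Output shape: (22, 262, 171, 248)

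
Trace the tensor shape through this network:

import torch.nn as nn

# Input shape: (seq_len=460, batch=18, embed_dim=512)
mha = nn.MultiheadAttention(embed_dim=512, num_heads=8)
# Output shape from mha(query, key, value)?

Input shape: (460, 18, 512)
Output shape: (460, 18, 512)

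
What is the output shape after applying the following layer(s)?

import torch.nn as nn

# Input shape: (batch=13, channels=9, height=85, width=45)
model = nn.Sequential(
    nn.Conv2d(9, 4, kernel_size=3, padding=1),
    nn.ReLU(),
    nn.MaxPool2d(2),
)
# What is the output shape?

Input shape: (13, 9, 85, 45)
  -> after Conv2d: (13, 4, 85, 45)
  -> after ReLU: (13, 4, 85, 45)
Output shape: (13, 4, 42, 22)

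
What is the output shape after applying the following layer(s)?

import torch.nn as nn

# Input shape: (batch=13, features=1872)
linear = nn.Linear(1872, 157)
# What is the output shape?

Input shape: (13, 1872)
Output shape: (13, 157)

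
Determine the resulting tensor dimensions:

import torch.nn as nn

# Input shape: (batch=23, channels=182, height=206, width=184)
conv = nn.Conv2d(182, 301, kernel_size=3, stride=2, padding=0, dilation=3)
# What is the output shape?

Input shape: (23, 182, 206, 184)
Output shape: (23, 301, 100, 89)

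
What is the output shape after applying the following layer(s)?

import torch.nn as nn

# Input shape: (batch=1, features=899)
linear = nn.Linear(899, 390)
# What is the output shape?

Input shape: (1, 899)
Output shape: (1, 390)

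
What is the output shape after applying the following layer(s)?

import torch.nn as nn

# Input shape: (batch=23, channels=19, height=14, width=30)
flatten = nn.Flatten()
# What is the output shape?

Input shape: (23, 19, 14, 30)
Output shape: (23, 7980)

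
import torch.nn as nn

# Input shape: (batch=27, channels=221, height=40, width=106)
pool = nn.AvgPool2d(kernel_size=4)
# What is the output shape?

Input shape: (27, 221, 40, 106)
Output shape: (27, 221, 10, 26)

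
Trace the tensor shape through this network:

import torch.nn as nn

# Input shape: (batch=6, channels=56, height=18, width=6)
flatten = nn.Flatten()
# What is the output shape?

Input shape: (6, 56, 18, 6)
Output shape: (6, 6048)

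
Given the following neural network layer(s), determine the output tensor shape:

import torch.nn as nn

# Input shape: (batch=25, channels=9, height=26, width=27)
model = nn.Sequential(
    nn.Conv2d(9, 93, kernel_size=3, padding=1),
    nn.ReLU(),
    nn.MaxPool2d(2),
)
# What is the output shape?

Input shape: (25, 9, 26, 27)
  -> after Conv2d: (25, 93, 26, 27)
  -> after ReLU: (25, 93, 26, 27)
Output shape: (25, 93, 13, 13)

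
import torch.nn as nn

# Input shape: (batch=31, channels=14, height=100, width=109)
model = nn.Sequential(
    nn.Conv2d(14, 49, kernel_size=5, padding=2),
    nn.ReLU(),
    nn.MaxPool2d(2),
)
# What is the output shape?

Input shape: (31, 14, 100, 109)
  -> after Conv2d: (31, 49, 100, 109)
  -> after ReLU: (31, 49, 100, 109)
Output shape: (31, 49, 50, 54)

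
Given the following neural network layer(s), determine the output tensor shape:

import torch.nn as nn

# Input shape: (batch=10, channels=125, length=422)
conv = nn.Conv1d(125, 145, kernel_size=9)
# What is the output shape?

Input shape: (10, 125, 422)
Output shape: (10, 145, 414)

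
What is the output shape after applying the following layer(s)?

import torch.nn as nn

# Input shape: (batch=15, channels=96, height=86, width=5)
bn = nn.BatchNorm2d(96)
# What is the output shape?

Input shape: (15, 96, 86, 5)
Output shape: (15, 96, 86, 5)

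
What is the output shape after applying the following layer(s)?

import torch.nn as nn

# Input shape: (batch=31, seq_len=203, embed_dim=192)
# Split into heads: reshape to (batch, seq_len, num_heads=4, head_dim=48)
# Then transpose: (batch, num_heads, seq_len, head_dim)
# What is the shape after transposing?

Input shape: (31, 203, 192)
  -> after reshape: (31, 203, 4, 48)
Output shape: (31, 4, 203, 48)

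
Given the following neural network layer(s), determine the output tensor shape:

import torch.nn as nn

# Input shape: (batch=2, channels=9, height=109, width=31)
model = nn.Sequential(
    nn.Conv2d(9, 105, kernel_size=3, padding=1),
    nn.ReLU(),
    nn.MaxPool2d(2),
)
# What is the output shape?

Input shape: (2, 9, 109, 31)
  -> after Conv2d: (2, 105, 109, 31)
  -> after ReLU: (2, 105, 109, 31)
Output shape: (2, 105, 54, 15)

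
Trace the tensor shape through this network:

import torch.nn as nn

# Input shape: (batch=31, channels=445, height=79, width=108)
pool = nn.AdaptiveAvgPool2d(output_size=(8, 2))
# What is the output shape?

Input shape: (31, 445, 79, 108)
Output shape: (31, 445, 8, 2)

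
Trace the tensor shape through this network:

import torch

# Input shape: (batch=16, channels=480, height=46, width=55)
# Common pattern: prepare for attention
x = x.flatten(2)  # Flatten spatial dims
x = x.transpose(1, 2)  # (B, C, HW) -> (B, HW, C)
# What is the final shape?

Input shape: (16, 480, 46, 55)
  -> after flatten(2): (16, 480, 2530)
Output shape: (16, 2530, 480)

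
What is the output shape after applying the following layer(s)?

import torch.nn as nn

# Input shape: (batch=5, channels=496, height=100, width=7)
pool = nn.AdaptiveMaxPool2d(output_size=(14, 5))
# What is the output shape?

Input shape: (5, 496, 100, 7)
Output shape: (5, 496, 14, 5)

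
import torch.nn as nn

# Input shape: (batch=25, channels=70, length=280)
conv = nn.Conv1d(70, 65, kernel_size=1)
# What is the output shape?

Input shape: (25, 70, 280)
Output shape: (25, 65, 280)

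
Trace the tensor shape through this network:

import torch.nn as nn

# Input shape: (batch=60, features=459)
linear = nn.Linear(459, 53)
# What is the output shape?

Input shape: (60, 459)
Output shape: (60, 53)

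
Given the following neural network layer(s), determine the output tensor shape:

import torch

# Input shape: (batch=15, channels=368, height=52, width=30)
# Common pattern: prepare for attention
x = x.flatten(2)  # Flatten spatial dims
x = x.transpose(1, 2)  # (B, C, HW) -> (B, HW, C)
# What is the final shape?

Input shape: (15, 368, 52, 30)
  -> after flatten(2): (15, 368, 1560)
Output shape: (15, 1560, 368)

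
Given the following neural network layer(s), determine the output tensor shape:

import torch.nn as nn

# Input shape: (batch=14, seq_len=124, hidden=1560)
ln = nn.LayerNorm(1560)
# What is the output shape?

Input shape: (14, 124, 1560)
Output shape: (14, 124, 1560)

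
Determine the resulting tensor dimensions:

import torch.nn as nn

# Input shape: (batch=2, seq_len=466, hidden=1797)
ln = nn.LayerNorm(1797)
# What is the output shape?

Input shape: (2, 466, 1797)
Output shape: (2, 466, 1797)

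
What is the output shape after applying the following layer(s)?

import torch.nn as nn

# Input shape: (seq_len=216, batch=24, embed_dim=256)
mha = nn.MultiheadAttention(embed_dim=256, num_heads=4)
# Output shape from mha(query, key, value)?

Input shape: (216, 24, 256)
Output shape: (216, 24, 256)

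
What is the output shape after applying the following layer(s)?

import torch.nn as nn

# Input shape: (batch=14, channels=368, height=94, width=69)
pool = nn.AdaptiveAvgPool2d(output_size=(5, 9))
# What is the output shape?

Input shape: (14, 368, 94, 69)
Output shape: (14, 368, 5, 9)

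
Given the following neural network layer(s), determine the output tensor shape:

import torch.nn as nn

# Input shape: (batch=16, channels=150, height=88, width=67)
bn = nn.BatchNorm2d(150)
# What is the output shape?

Input shape: (16, 150, 88, 67)
Output shape: (16, 150, 88, 67)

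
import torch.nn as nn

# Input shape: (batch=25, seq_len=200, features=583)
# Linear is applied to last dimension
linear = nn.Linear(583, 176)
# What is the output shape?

Input shape: (25, 200, 583)
Output shape: (25, 200, 176)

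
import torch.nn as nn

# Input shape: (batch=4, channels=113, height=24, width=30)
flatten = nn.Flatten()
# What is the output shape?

Input shape: (4, 113, 24, 30)
Output shape: (4, 81360)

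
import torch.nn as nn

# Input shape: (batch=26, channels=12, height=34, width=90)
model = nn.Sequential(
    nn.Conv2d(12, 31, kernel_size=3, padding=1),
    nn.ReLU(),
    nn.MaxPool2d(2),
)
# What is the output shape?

Input shape: (26, 12, 34, 90)
  -> after Conv2d: (26, 31, 34, 90)
  -> after ReLU: (26, 31, 34, 90)
Output shape: (26, 31, 17, 45)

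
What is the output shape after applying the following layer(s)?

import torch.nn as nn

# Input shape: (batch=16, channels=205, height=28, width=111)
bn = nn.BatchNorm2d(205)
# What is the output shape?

Input shape: (16, 205, 28, 111)
Output shape: (16, 205, 28, 111)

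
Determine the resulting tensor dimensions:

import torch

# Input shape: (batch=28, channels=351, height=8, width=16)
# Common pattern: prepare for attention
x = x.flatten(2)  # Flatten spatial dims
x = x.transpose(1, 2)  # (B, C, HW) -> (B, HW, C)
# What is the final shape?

Input shape: (28, 351, 8, 16)
  -> after flatten(2): (28, 351, 128)
Output shape: (28, 128, 351)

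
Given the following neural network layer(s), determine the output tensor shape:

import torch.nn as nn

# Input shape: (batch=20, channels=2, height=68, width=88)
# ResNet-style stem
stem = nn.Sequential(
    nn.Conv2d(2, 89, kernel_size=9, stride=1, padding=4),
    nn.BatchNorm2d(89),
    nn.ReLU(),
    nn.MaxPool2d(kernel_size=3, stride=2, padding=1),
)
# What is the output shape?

Input shape: (20, 2, 68, 88)
  -> after Conv2d 9x9 stride=1: (20, 89, 68, 88)
Output shape: (20, 89, 34, 44)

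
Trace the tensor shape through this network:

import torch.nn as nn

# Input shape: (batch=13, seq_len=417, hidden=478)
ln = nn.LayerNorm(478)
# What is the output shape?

Input shape: (13, 417, 478)
Output shape: (13, 417, 478)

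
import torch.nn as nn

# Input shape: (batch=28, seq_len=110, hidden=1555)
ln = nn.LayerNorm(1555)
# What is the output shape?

Input shape: (28, 110, 1555)
Output shape: (28, 110, 1555)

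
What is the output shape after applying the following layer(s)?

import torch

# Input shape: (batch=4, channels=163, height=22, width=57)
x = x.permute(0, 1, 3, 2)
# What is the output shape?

Input shape: (4, 163, 22, 57)
Output shape: (4, 163, 57, 22)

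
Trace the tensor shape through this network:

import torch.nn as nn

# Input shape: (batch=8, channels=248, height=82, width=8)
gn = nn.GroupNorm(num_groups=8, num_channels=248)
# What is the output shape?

Input shape: (8, 248, 82, 8)
Output shape: (8, 248, 82, 8)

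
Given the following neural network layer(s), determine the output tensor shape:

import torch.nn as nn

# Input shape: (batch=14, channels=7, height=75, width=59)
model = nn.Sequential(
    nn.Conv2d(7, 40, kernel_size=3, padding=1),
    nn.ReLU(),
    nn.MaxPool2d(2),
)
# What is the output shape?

Input shape: (14, 7, 75, 59)
  -> after Conv2d: (14, 40, 75, 59)
  -> after ReLU: (14, 40, 75, 59)
Output shape: (14, 40, 37, 29)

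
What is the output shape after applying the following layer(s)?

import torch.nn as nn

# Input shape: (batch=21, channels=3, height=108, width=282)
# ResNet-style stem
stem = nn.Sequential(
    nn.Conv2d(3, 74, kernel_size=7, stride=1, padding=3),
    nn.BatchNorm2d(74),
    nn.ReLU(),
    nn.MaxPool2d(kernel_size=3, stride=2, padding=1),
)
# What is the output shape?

Input shape: (21, 3, 108, 282)
  -> after Conv2d 7x7 stride=1: (21, 74, 108, 282)
Output shape: (21, 74, 54, 141)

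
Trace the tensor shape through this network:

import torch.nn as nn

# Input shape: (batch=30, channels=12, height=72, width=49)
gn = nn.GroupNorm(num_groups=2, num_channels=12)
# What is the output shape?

Input shape: (30, 12, 72, 49)
Output shape: (30, 12, 72, 49)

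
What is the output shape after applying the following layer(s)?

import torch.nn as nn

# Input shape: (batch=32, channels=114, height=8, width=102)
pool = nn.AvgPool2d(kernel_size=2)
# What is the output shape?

Input shape: (32, 114, 8, 102)
Output shape: (32, 114, 4, 51)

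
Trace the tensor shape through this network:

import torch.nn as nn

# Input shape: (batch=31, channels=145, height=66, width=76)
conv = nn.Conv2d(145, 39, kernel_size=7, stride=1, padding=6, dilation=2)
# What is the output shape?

Input shape: (31, 145, 66, 76)
Output shape: (31, 39, 66, 76)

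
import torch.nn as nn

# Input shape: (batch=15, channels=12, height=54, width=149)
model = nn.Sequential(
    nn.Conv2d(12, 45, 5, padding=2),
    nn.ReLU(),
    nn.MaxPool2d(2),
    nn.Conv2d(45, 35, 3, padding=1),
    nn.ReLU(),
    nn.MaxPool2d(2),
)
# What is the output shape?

Input shape: (15, 12, 54, 149)
  -> after first Conv2d: (15, 45, 54, 149)
  -> after first MaxPool2d: (15, 45, 27, 74)
  -> after second Conv2d: (15, 35, 27, 74)
Output shape: (15, 35, 13, 37)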